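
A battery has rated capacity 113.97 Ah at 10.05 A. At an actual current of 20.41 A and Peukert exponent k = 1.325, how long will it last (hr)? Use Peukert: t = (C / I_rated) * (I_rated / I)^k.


t_rated = C / I_rated = 113.97 / 10.05 = 11.34 hr
(I_rated/I)^k = (0.49241)^1.325 = 0.39114
t = t_rated * (I_rated/I)^k = 11.34 * 0.39114 = 4.436 hr

4.436 hr


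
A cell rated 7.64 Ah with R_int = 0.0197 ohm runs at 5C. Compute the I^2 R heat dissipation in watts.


Step 1: I = C_rate * capacity = 5 * 7.64 = 38.2 A
Step 2: Q = I^2 * R = 38.2^2 * 0.0197 = 1459.2 * 0.0197 = 28.75 W

28.75 W


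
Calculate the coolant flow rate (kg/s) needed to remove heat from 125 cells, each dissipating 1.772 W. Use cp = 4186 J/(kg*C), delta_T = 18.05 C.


Q_total = 125 * 1.772 = 221.5 W
m_dot = Q_total / (cp * dT) = 221.5 / (4186 * 18.05) = 0.002932 kg/s

0.002932 kg/s


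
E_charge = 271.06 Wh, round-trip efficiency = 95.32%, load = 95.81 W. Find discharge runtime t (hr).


Step 1: E_discharge = eta/100 * E_charge = 95.32/100 * 271.06 = 258.37 Wh
Step 2: t = E_discharge / P = 258.37 / 95.81 = 2.697 hr

2.697 hr


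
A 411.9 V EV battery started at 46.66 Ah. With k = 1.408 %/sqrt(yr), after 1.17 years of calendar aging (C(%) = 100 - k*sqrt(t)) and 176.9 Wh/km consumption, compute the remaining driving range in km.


Step 1: capacity retention = 100 - 1.408 * sqrt(1.17) = 100 - 1.408 * 1.0817 = 98.477%
Step 2: C_now = 46.66 * 98.477/100 = 45.949 Ah
Step 3: E_pack = V * C_now = 411.9 * 45.949 = 18926 Wh
Step 4: range = E_pack / consumption = 18926 / 176.9 = 107.0 km

107.0 km


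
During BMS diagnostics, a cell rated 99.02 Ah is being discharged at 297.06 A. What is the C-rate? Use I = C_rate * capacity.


C_rate = I / capacity = 297.06 / 99.02 = 3C

3C


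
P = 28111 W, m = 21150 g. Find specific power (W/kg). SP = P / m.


Convert: m = 21150 g = 21.15 kg
Specific power = 28111 W / 21.15 kg = 1329 W/kg

1329 W/kg


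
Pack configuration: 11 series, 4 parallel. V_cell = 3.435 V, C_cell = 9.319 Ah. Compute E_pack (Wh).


V_pack = 11 * 3.435 = 37.785 V
C_pack = 4 * 9.319 = 37.276 Ah
E = V_pack * C_pack = 37.785 * 37.276 = 1408 Wh

1408 Wh


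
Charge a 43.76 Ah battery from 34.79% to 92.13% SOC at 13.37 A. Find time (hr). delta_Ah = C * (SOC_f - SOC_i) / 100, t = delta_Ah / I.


Step 1: dSOC = 92.13% - 34.79% = 57.34%
Step 2: delta_Ah = 43.76 * 57.34 / 100 = 25.092 Ah
Step 3: t = 25.092 / 13.37 = 1.877 hr

1.877 hr


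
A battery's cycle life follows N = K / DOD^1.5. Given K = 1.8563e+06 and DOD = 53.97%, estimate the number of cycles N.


Step 1: DOD^1.5 = 53.97^1.5 = 396.49
Step 2: N = 1.8563e+06 / 396.49 = 4682 cycles

4682 cycles


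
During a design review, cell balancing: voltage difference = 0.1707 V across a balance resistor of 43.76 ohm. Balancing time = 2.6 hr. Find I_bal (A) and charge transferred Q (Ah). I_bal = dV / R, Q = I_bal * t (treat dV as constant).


I_bal = dV / R = 0.1707 / 43.76 = 0.0039008 A
Q = I_bal * t = 0.0039008 * 2.6 = 0.01014 Ah

I=0.0039008 A, Q=0.01014 Ah


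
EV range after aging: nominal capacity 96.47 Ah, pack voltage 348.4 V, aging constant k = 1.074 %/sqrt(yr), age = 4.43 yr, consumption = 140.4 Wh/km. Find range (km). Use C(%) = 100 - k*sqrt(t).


Step 1: capacity retention = 100 - 1.074 * sqrt(4.43) = 100 - 1.074 * 2.1048 = 97.739%
Step 2: C_now = 96.47 * 97.739/100 = 94.289 Ah
Step 3: E_pack = V * C_now = 348.4 * 94.289 = 32850 Wh
Step 4: range = E_pack / consumption = 32850 / 140.4 = 234.0 km

234.0 km


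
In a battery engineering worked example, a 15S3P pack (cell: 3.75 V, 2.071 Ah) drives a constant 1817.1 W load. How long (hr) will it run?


Step 1: E_pack = Ns * V_cell * Np * C_cell = 15 * 3.75 * 3 * 2.071 = 349.48 Wh
Step 2: t = E_pack / P = 349.48 / 1817.1 = 0.1923 hr

0.1923 hr


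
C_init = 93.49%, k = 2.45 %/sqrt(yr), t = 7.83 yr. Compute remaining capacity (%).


sqrt(t) = sqrt(7.83) = 2.7982
C_final = 93.49 - 2.45 * 2.7982 = 86.63%

86.63%


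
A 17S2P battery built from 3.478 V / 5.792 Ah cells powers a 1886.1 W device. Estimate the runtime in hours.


Step 1: E_pack = Ns * V_cell * Np * C_cell = 17 * 3.478 * 2 * 5.792 = 684.92 Wh
Step 2: t = E_pack / P = 684.92 / 1886.1 = 0.3631 hr

0.3631 hr


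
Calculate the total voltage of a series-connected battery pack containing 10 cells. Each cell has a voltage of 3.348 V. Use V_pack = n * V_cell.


With 10 cells in series at 3.348 V each, V_pack = 33.48 V

33.48 V


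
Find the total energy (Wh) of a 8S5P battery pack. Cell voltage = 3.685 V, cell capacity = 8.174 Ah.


E = Ns * Vcell * Np * Ccell = 8 * 3.685 * 5 * 8.174 = 1205 Wh

1205 Wh


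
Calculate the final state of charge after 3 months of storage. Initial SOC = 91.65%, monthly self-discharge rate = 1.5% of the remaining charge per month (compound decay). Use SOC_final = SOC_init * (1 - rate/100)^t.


decay = (1 - 1.5/100)^3 = 0.95567
SOC_final = 91.65 * 0.95567 = 87.59%

87.59%


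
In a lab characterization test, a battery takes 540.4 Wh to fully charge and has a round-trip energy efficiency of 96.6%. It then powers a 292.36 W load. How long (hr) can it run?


Step 1: E_discharge = eta/100 * E_charge = 96.6/100 * 540.4 = 522.03 Wh
Step 2: t = E_discharge / P = 522.03 / 292.36 = 1.786 hr

1.786 hr


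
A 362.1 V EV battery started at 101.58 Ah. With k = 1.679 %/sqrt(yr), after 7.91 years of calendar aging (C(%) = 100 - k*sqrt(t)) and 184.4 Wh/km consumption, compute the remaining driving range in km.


Step 1: capacity retention = 100 - 1.679 * sqrt(7.91) = 100 - 1.679 * 2.8125 = 95.278%
Step 2: C_now = 101.58 * 95.278/100 = 96.783 Ah
Step 3: E_pack = V * C_now = 362.1 * 96.783 = 35045 Wh
Step 4: range = E_pack / consumption = 35045 / 184.4 = 190.0 km

190.0 km


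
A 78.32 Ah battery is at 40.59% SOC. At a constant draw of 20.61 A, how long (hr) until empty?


Step 1: remaining = SOC/100 * C_total = 40.59/100 * 78.32 = 31.79 Ah
Step 2: t = remaining / I = 31.79 / 20.61 = 1.542 hr

1.542 hr


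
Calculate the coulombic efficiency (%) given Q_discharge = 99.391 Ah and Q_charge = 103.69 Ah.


Coulombic efficiency = 99.391/103.69 * 100% = 95.85%

95.85%


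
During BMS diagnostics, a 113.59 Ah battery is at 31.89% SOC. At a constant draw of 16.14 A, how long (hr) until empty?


Step 1: remaining = SOC/100 * C_total = 31.89/100 * 113.59 = 36.224 Ah
Step 2: t = remaining / I = 36.224 / 16.14 = 2.244 hr

2.244 hr


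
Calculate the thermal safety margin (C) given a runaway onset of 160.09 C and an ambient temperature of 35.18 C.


Safety margin = 160.09 C - 35.18 C = 124.91 C

124.91 C


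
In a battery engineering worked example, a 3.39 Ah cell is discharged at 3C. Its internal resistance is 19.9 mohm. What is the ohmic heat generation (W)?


Convert: R = 19.9 mohm = 0.0199 ohm
Step 1: I = C_rate * capacity = 3 * 3.39 = 10.17 A
Step 2: Q = I^2 * R = 10.17^2 * 0.0199 = 103.43 * 0.0199 = 2.058 W

2.058 W


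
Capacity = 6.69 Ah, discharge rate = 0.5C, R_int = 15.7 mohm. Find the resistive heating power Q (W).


Convert: R = 15.7 mohm = 0.0157 ohm
Step 1: I = C_rate * capacity = 0.5 * 6.69 = 3.345 A
Step 2: Q = I^2 * R = 3.345^2 * 0.0157 = 11.189 * 0.0157 = 0.1757 W

0.1757 W


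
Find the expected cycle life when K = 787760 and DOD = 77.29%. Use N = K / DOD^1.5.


Step 1: DOD^1.5 = 77.29^1.5 = 679.49
Step 2: N = 787760 / 679.49 = 1159 cycles

1159 cycles


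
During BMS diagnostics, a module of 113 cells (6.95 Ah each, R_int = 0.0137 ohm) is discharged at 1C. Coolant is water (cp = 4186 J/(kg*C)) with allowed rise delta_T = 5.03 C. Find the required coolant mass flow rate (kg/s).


Step 1: I = 1 * 6.95 = 6.95 A
Step 2: Q_cell = I^2 * R = 6.95^2 * 0.0137 = 0.66174 W
Step 3: Q_total = 113 * 0.66174 = 74.777 W
Step 4: m_dot = Q_total / (cp * dT) = 74.777 / (4186 * 5.03) = 0.003551 kg/s

0.003551 kg/s


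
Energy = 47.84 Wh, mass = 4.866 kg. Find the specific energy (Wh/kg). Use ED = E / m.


Specific energy = 47.84 Wh / 4.866 kg = 9.831 Wh/kg

9.831 Wh/kg


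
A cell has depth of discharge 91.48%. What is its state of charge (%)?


SOC = 100 - DOD = 100 - 91.48 = 8.52%

8.52%


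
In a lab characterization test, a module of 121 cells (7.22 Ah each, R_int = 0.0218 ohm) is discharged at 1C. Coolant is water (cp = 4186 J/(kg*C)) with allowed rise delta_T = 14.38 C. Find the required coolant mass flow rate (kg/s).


Step 1: I = 1 * 7.22 = 7.22 A
Step 2: Q_cell = I^2 * R = 7.22^2 * 0.0218 = 1.1364 W
Step 3: Q_total = 121 * 1.1364 = 137.5 W
Step 4: m_dot = Q_total / (cp * dT) = 137.5 / (4186 * 14.38) = 0.002284 kg/s

0.002284 kg/s


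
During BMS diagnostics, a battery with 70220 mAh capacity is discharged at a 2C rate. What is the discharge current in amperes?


Convert: capacity = 70220 mAh = 70.22 Ah
At 2C: I = 2 * 70.22 Ah = 140.44 A

140.44 A


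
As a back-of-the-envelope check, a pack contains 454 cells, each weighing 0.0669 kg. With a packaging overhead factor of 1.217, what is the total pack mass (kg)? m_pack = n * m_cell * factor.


Cell mass sum = 454 * 0.0669 = 30.373 kg
With overhead 1.217: m_pack = 30.373 * 1.217 = 36.96 kg

36.96 kg


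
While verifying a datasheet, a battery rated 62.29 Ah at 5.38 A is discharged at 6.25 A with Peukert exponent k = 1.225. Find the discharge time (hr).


t_rated = C / I_rated = 62.29 / 5.38 = 11.578 hr
(I_rated/I)^k = (0.8608)^1.225 = 0.83225
t = t_rated * (I_rated/I)^k = 11.578 * 0.83225 = 9.636 hr

9.636 hr


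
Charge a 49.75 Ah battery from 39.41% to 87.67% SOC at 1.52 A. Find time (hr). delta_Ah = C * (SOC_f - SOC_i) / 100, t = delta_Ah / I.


Step 1: dSOC = 87.67% - 39.41% = 48.26%
Step 2: delta_Ah = 49.75 * 48.26 / 100 = 24.009 Ah
Step 3: t = 24.009 / 1.52 = 15.80 hr

15.80 hr


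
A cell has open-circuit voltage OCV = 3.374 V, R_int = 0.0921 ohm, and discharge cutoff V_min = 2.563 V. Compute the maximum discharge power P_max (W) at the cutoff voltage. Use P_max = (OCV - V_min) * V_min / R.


dV = OCV - V_min = 0.811 V (so I_max = dV / R)
P_max = dV * V_min / R = 0.811 * 2.563 / 0.0921 = 22.57 W

22.57 W


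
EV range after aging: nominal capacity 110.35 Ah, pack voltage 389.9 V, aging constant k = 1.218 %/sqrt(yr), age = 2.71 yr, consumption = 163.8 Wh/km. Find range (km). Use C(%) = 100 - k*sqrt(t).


Step 1: capacity retention = 100 - 1.218 * sqrt(2.71) = 100 - 1.218 * 1.6462 = 97.995%
Step 2: C_now = 110.35 * 97.995/100 = 108.14 Ah
Step 3: E_pack = V * C_now = 389.9 * 108.14 = 42164 Wh
Step 4: range = E_pack / consumption = 42164 / 163.8 = 257.4 km

257.4 km


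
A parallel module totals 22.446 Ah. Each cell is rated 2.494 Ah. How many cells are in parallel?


n = C_total / C_cell = 22.446 / 2.494 = 9

9


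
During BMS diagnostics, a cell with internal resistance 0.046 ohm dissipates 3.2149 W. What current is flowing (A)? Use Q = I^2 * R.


I = sqrt(Q / R) = sqrt(3.2149 / 0.046) = sqrt(69.889) = 8.360 A

8.360 A


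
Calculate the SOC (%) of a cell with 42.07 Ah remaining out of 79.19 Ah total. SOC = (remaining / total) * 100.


SOC = (remaining / total) * 100 = (42.07 / 79.19) * 100 = 53.13%

53.13%


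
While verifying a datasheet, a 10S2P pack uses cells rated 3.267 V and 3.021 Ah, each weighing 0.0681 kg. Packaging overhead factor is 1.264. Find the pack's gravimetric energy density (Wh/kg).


Step 1: V_pack = 10 * 3.267 = 32.67 V
Step 2: C_pack = 2 * 3.021 = 6.042 Ah
Step 3: E_pack = V_pack * C_pack = 32.67 * 6.042 = 197.39 Wh
Step 4: m_pack = 10 * 2 * 0.0681 * 1.264 = 1.7216 kg
Step 5: ED = E_pack / m_pack = 197.39 / 1.7216 = 114.7 Wh/kg

114.7 Wh/kg


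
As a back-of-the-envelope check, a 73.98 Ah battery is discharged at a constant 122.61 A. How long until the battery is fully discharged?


Runtime = 73.98 Ah / 122.61 A = 0.6034 hr

0.6034 hr


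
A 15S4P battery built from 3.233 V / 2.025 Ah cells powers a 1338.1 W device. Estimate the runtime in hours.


Step 1: E_pack = Ns * V_cell * Np * C_cell = 15 * 3.233 * 4 * 2.025 = 392.81 Wh
Step 2: t = E_pack / P = 392.81 / 1338.1 = 0.2936 hr

0.2936 hr


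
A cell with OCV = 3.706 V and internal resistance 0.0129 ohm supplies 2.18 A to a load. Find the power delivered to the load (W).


Step 1: V_terminal = OCV - I*R = 3.706 - 2.18 * 0.0129 = 3.6779 V
Step 2: P_out = V_terminal * I = 3.6779 * 2.18 = 8.018 W

8.018 W


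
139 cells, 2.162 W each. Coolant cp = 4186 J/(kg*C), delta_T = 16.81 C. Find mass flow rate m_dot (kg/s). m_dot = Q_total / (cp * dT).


Step 1: Total heat Q = 139 * 2.162 W = 300.52 W
Step 2: denom = cp * dT = 4186 * 16.81 = 70367
Step 3: m_dot = 300.52 / 70367 = 0.004271 kg/s

0.004271 kg/s


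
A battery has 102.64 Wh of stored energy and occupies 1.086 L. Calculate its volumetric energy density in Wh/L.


Volumetric ED = 102.64 Wh / 1.086 L = 94.51 Wh/L

94.51 Wh/L


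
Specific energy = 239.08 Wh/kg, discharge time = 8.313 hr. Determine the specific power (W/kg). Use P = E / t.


Specific power = 239.08 Wh/kg / 8.313 hr = 28.76 W/kg

28.76 W/kg


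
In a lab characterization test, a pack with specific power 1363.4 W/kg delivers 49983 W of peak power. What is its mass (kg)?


m = P / SP = 49983 / 1363.4 = 36.66 kg

36.66 kg


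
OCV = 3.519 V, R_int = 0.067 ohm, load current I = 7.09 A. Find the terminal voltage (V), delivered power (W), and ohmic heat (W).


Step 1: V_terminal = OCV - I*R = 3.519 - 7.09 * 0.067 = 3.044 V
Step 2: P_out = V_terminal * I = 3.044 * 7.09 = 21.58 W
Step 3: Q = I^2 * R = 7.09^2 * 0.067 = 3.368 W

V=3.044 V, P=21.58 W, Q=3.368 W


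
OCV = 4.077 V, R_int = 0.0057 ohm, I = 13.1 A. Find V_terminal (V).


V = OCV - I*R = 4.077 - 13.1 * 0.0057 = 4.002 V

4.002 V


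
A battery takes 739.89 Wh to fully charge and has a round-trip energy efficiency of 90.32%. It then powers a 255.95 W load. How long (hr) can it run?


Step 1: E_discharge = eta/100 * E_charge = 90.32/100 * 739.89 = 668.27 Wh
Step 2: t = E_discharge / P = 668.27 / 255.95 = 2.611 hr

2.611 hr


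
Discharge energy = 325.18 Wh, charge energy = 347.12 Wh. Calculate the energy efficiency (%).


eta_e = E_dis / E_chg * 100 = 325.18 / 347.12 * 100 = 93.68%

93.68%


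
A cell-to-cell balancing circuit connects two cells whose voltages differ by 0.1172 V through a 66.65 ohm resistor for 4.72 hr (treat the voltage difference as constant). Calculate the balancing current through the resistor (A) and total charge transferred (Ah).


First, Ohm's law: I_bal = 0.1172 V / 66.65 ohm = 0.0017584 A
Then Q = I * t = 0.0017584 A * 4.72 hr = 0.008300 Ah

I=0.0017584 A, Q=0.008300 Ah


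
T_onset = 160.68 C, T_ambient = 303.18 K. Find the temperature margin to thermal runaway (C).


Convert: T_ambient = 303.18 K = 30.03 C
margin = 160.68 - 30.03 = 130.65 C

130.65 C


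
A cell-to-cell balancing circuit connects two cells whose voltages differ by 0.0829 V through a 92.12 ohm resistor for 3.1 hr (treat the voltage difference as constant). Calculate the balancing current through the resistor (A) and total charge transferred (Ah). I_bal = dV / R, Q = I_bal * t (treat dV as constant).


First, Ohm's law: I_bal = 0.0829 V / 92.12 ohm = 8.9991e-04 A
Then Q = I * t = 8.9991e-04 A * 3.1 hr = 0.002790 Ah

I=8.9991e-04 A, Q=0.002790 Ah


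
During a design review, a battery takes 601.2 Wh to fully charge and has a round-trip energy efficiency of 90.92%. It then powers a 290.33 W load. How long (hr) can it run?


Step 1: E_discharge = eta/100 * E_charge = 90.92/100 * 601.2 = 546.61 Wh
Step 2: t = E_discharge / P = 546.61 / 290.33 = 1.883 hr

1.883 hr


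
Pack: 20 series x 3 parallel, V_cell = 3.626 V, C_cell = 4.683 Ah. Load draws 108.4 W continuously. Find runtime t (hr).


Step 1: E_pack = Ns * V_cell * Np * C_cell = 20 * 3.626 * 3 * 4.683 = 1018.8 Wh
Step 2: t = E_pack / P = 1018.8 / 108.4 = 9.399 hr

9.399 hr


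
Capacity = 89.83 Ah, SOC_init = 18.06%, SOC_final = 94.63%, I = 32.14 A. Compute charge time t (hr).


Step 1: dSOC = 94.63% - 18.06% = 76.57%
Step 2: delta_Ah = 89.83 * 76.57 / 100 = 68.783 Ah
Step 3: t = 68.783 / 32.14 = 2.140 hr

2.140 hr


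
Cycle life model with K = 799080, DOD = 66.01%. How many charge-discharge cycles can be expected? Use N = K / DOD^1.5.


DOD^1.5 = 536.31
N = K / DOD^1.5 = 799080 / 536.31 = 1490

1490 cycles


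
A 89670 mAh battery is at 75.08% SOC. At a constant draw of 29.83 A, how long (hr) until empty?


Convert: C_total = 89670 mAh = 89.67 Ah
Step 1: remaining = SOC/100 * C_total = 75.08/100 * 89.67 = 67.324 Ah
Step 2: t = remaining / I = 67.324 / 29.83 = 2.257 hr

2.257 hr


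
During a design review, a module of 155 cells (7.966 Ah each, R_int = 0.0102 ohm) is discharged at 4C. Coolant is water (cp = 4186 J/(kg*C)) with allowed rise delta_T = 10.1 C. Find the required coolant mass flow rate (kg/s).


Step 1: I = 4 * 7.966 = 31.864 A
Step 2: Q_cell = I^2 * R = 31.864^2 * 0.0102 = 10.356 W
Step 3: Q_total = 155 * 10.356 = 1605.2 W
Step 4: m_dot = Q_total / (cp * dT) = 1605.2 / (4186 * 10.1) = 0.03797 kg/s

0.03797 kg/s


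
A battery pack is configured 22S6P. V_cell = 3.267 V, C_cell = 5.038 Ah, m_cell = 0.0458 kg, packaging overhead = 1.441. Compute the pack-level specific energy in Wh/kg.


Step 1: V_pack = 22 * 3.267 = 71.874 V
Step 2: C_pack = 6 * 5.038 = 30.228 Ah
Step 3: E_pack = V_pack * C_pack = 71.874 * 30.228 = 2172.6 Wh
Step 4: m_pack = 22 * 6 * 0.0458 * 1.441 = 8.7117 kg
Step 5: ED = E_pack / m_pack = 2172.6 / 8.7117 = 249.4 Wh/kg

249.4 Wh/kg


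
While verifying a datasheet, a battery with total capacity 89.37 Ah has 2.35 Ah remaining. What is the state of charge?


SOC = (remaining / total) * 100 = (2.35 / 89.37) * 100 = 2.630%

2.630%


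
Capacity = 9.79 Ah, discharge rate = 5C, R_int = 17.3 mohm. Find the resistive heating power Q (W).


Convert: R = 17.3 mohm = 0.0173 ohm
Step 1: I = C_rate * capacity = 5 * 9.79 = 48.95 A
Step 2: Q = I^2 * R = 48.95^2 * 0.0173 = 2396.1 * 0.0173 = 41.45 W

41.45 W


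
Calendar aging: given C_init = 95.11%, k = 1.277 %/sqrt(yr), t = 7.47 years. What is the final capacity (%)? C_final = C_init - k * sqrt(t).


Step 1: sqrt(7.47 yr) = 2.7331
Step 2: drop = 1.277 * 2.7331 = 3.4902
Step 3: C_final = 95.11 - 3.4902 = 91.62%

91.62%


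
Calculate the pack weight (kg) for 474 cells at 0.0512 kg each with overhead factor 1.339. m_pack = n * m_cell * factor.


Cell mass sum = 474 * 0.0512 = 24.269 kg
With overhead 1.339: m_pack = 24.269 * 1.339 = 32.50 kg

32.50 kg


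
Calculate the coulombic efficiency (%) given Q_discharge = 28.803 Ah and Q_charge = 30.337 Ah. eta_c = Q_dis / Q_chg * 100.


Coulombic efficiency = 28.803/30.337 * 100% = 94.94%

94.94%


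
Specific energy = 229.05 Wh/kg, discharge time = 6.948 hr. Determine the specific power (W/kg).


P_specific = E / t = 229.05 / 6.948 = 32.97 W/kg

32.97 W/kg


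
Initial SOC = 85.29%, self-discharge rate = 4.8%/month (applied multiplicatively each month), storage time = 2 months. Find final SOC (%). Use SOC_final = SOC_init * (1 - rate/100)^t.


decay = (1 - 4.8/100)^2 = 0.9063
SOC_final = 85.29 * 0.9063 = 77.30%

77.30%


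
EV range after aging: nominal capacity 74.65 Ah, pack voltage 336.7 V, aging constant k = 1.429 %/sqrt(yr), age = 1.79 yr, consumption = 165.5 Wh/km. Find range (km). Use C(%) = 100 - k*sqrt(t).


Step 1: capacity retention = 100 - 1.429 * sqrt(1.79) = 100 - 1.429 * 1.3379 = 98.088%
Step 2: C_now = 74.65 * 98.088/100 = 73.223 Ah
Step 3: E_pack = V * C_now = 336.7 * 73.223 = 24654 Wh
Step 4: range = E_pack / consumption = 24654 / 165.5 = 149.0 km

149.0 km


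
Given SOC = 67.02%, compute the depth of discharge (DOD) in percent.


Complement of SOC: DOD = 100% - 67.02% = 32.98%

32.98%


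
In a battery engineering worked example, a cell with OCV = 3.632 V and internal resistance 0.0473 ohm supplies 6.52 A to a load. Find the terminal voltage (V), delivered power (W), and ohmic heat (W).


Step 1: V_terminal = OCV - I*R = 3.632 - 6.52 * 0.0473 = 3.3236 V
Step 2: P_out = V_terminal * I = 3.3236 * 6.52 = 21.67 W
Step 3: Q = I^2 * R = 6.52^2 * 0.0473 = 2.011 W

V=3.3236 V, P=21.67 W, Q=2.011 W


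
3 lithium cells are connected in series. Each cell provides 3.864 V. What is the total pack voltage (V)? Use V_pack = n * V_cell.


V_pack = n * V_cell = 3 * 3.864 = 11.592 V

11.592 V


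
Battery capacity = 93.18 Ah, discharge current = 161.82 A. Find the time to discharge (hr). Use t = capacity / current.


t = capacity / current = 93.18 / 161.82 = 0.5758 hr

0.5758 hr


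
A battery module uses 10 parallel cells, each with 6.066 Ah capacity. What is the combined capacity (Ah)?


C_total = 10 * 6.066 = 60.66 Ah

60.66 Ah


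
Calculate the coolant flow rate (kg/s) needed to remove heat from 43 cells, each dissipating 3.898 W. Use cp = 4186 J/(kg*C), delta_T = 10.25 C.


Q_total = 43 * 3.898 = 167.61 W
m_dot = Q_total / (cp * dT) = 167.61 / (4186 * 10.25) = 0.003906 kg/s

0.003906 kg/s


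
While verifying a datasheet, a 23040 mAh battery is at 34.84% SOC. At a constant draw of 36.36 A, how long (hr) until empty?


Convert: C_total = 23040 mAh = 23.04 Ah
Step 1: remaining = SOC/100 * C_total = 34.84/100 * 23.04 = 8.0271 Ah
Step 2: t = remaining / I = 8.0271 / 36.36 = 0.2208 hr

0.2208 hr


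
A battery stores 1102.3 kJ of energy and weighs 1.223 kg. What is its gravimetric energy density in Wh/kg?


Convert: E = 1102.3 kJ = 306.19 Wh
ED = E / m = 306.19 / 1.223 = 250.4 Wh/kg

250.4 Wh/kg


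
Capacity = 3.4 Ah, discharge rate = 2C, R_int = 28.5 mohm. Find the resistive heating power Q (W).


Convert: R = 28.5 mohm = 0.0285 ohm
Step 1: I = C_rate * capacity = 2 * 3.4 = 6.8 A
Step 2: Q = I^2 * R = 6.8^2 * 0.0285 = 46.24 * 0.0285 = 1.318 W

1.318 W


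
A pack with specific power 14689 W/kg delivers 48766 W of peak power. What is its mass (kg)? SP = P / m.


m = P / SP = 48766 / 14689 = 3.320 kg

3.320 kg


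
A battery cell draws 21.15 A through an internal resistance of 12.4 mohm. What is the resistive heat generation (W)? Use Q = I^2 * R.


Convert: R = 12.4 mohm = 0.0124 ohm
I^2 = 447.32
Q = 447.32 * 0.0124 = 5.547 W

5.547 W


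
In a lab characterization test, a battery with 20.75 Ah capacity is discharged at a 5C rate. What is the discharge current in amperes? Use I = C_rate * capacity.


I = C_rate * capacity = 5 * 20.75 = 103.75 A

103.75 A


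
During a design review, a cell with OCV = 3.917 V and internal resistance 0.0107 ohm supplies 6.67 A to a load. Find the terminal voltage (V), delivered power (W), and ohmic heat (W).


Step 1: V_terminal = OCV - I*R = 3.917 - 6.67 * 0.0107 = 3.8456 V
Step 2: P_out = V_terminal * I = 3.8456 * 6.67 = 25.65 W
Step 3: Q = I^2 * R = 6.67^2 * 0.0107 = 0.4760 W

V=3.8456 V, P=25.65 W, Q=0.4760 W


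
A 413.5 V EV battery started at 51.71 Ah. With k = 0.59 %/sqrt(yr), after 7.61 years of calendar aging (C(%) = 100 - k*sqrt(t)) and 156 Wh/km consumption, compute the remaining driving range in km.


Step 1: capacity retention = 100 - 0.59 * sqrt(7.61) = 100 - 0.59 * 2.7586 = 98.372%
Step 2: C_now = 51.71 * 98.372/100 = 50.868 Ah
Step 3: E_pack = V * C_now = 413.5 * 50.868 = 21034 Wh
Step 4: range = E_pack / consumption = 21034 / 156 = 134.8 km

134.8 km


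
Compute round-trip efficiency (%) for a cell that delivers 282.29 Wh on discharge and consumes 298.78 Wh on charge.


Round-trip efficiency = 282.29/298.78 * 100% = 94.48%

94.48%


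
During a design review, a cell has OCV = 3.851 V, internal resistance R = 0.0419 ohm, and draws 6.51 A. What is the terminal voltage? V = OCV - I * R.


V = OCV - I*R = 3.851 - 6.51 * 0.0419 = 3.578 V

3.578 V


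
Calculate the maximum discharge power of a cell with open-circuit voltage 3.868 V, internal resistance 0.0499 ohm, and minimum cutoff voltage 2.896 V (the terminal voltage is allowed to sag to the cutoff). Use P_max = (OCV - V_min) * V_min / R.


P_max = (OCV - V_min) * V_min / R = (3.868 - 2.896) * 2.896 / 0.0499 = 0.972 * 2.896 / 0.0499 = 56.41 W

56.41 W


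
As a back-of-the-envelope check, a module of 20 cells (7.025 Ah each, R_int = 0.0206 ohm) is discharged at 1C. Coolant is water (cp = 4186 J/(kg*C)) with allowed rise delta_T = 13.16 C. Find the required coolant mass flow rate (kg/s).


Step 1: I = 1 * 7.025 = 7.025 A
Step 2: Q_cell = I^2 * R = 7.025^2 * 0.0206 = 1.0166 W
Step 3: Q_total = 20 * 1.0166 = 20.332 W
Step 4: m_dot = Q_total / (cp * dT) = 20.332 / (4186 * 13.16) = 3.691e-04 kg/s

3.691e-04 kg/s


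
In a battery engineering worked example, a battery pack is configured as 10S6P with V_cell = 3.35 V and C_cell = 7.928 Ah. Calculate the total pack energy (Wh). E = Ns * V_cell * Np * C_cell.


V_pack = 10 * 3.35 = 33.5 V
C_pack = 6 * 7.928 = 47.568 Ah
E = V_pack * C_pack = 33.5 * 47.568 = 1594 Wh

1594 Wh


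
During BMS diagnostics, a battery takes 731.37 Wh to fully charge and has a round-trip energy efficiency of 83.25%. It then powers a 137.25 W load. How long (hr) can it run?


Step 1: E_discharge = eta/100 * E_charge = 83.25/100 * 731.37 = 608.87 Wh
Step 2: t = E_discharge / P = 608.87 / 137.25 = 4.436 hr

4.436 hr


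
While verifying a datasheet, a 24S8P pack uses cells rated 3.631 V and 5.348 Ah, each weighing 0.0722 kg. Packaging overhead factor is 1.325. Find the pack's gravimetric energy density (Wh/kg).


Step 1: V_pack = 24 * 3.631 = 87.144 V
Step 2: C_pack = 8 * 5.348 = 42.784 Ah
Step 3: E_pack = V_pack * C_pack = 87.144 * 42.784 = 3728.4 Wh
Step 4: m_pack = 24 * 8 * 0.0722 * 1.325 = 18.368 kg
Step 5: ED = E_pack / m_pack = 3728.4 / 18.368 = 203.0 Wh/kg

203.0 Wh/kg


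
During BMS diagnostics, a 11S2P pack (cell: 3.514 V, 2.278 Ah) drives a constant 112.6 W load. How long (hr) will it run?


Step 1: E_pack = Ns * V_cell * Np * C_cell = 11 * 3.514 * 2 * 2.278 = 176.11 Wh
Step 2: t = E_pack / P = 176.11 / 112.6 = 1.564 hr

1.564 hr


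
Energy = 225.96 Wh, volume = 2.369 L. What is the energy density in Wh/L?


Volumetric ED = 225.96 Wh / 2.369 L = 95.38 Wh/L

95.38 Wh/L


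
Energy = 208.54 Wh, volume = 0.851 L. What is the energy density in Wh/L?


ED = E / V = 208.54 / 0.851 = 245.1 Wh/L

245.1 Wh/L


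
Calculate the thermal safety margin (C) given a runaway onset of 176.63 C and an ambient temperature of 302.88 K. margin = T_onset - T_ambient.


Convert: T_ambient = 302.88 K = 29.73 C
margin = 176.63 - 29.73 = 146.9 C

146.9 C


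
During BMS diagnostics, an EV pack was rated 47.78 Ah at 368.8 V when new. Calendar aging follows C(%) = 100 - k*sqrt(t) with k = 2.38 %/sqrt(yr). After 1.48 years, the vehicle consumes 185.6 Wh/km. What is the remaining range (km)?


Step 1: capacity retention = 100 - 2.38 * sqrt(1.48) = 100 - 2.38 * 1.2166 = 97.104%
Step 2: C_now = 47.78 * 97.104/100 = 46.396 Ah
Step 3: E_pack = V * C_now = 368.8 * 46.396 = 17111 Wh
Step 4: range = E_pack / consumption = 17111 / 185.6 = 92.19 km

92.19 km


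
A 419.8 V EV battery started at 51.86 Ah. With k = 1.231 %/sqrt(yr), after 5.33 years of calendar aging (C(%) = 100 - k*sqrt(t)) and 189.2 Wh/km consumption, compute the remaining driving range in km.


Step 1: capacity retention = 100 - 1.231 * sqrt(5.33) = 100 - 1.231 * 2.3087 = 97.158%
Step 2: C_now = 51.86 * 97.158/100 = 50.386 Ah
Step 3: E_pack = V * C_now = 419.8 * 50.386 = 21152 Wh
Step 4: range = E_pack / consumption = 21152 / 189.2 = 111.8 km

111.8 km


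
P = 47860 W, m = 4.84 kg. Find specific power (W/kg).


Specific power = 47860 W / 4.84 kg = 9888 W/kg

9888 W/kg


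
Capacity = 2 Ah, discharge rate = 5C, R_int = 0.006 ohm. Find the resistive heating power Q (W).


Step 1: I = C_rate * capacity = 5 * 2 = 10 A
Step 2: Q = I^2 * R = 10^2 * 0.006 = 100 * 0.006 = 0.6000 W

0.6000 W


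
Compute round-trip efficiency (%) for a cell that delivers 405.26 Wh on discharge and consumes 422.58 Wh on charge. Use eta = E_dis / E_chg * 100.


Round-trip efficiency = 405.26/422.58 * 100% = 95.90%

95.90%


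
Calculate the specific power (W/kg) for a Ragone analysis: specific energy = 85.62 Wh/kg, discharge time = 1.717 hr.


Specific power = 85.62 Wh/kg / 1.717 hr = 49.87 W/kg

49.87 W/kg


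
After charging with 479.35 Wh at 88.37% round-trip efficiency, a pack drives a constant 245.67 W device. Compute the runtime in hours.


Step 1: E_discharge = eta/100 * E_charge = 88.37/100 * 479.35 = 423.6 Wh
Step 2: t = E_discharge / P = 423.6 / 245.67 = 1.724 hr

1.724 hr


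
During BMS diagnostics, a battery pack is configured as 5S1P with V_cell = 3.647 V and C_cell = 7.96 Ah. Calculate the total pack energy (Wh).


V_pack = 5 * 3.647 = 18.235 V
C_pack = 1 * 7.96 = 7.96 Ah
E = V_pack * C_pack = 18.235 * 7.96 = 145.2 Wh

145.2 Wh


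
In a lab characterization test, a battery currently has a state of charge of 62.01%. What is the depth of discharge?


Complement of SOC: DOD = 100% - 62.01% = 37.99%

37.99%


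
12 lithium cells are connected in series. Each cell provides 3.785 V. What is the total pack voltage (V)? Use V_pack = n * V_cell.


With 12 cells in series at 3.785 V each, V_pack = 45.42 V

45.42 V


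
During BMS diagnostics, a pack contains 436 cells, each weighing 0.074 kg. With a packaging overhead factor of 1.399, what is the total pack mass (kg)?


m_pack = n * m_cell * overhead = 436 * 0.074 * 1.399 = 45.14 kg

45.14 kg


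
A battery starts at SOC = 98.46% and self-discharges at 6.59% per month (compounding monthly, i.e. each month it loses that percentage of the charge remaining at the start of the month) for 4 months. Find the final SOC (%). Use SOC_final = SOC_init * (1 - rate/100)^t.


Monthly retention factor = 1 - 6.59/100 = 0.9341
Over 4 months: factor^4 = 0.76133
SOC_final = 98.46 * 0.76133 = 74.96%

74.96%


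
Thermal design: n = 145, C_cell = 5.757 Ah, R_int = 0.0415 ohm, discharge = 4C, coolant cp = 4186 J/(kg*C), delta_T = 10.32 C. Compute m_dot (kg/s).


Step 1: I = 4 * 5.757 = 23.028 A
Step 2: Q_cell = I^2 * R = 23.028^2 * 0.0415 = 22.007 W
Step 3: Q_total = 145 * 22.007 = 3191 W
Step 4: m_dot = Q_total / (cp * dT) = 3191 / (4186 * 10.32) = 0.07387 kg/s

0.07387 kg/s


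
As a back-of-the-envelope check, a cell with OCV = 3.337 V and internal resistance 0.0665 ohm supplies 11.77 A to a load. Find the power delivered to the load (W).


Step 1: V_terminal = OCV - I*R = 3.337 - 11.77 * 0.0665 = 2.5543 V
Step 2: P_out = V_terminal * I = 2.5543 * 11.77 = 30.06 W

30.06 W


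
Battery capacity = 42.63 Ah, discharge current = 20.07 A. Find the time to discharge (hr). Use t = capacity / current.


Runtime = 42.63 Ah / 20.07 A = 2.124 hr

2.124 hr


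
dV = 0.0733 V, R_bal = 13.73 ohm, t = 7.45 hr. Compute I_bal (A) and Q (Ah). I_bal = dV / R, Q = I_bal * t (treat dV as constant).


I_bal = dV / R = 0.0733 / 13.73 = 0.0053387 A
Q = I_bal * t = 0.0053387 * 7.45 = 0.03977 Ah

I=0.0053387 A, Q=0.03977 Ah


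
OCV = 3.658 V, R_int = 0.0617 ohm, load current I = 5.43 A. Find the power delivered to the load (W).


Step 1: V_terminal = OCV - I*R = 3.658 - 5.43 * 0.0617 = 3.323 V
Step 2: P_out = V_terminal * I = 3.323 * 5.43 = 18.04 W

18.04 W


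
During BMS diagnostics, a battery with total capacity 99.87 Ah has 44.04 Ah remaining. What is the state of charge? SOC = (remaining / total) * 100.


SOC% = 44.04 / 99.87 * 100 = 44.10%

44.10%


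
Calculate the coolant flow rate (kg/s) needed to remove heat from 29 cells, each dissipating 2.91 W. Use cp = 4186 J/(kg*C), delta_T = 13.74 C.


Step 1: Total heat Q = 29 * 2.91 W = 84.39 W
Step 2: denom = cp * dT = 4186 * 13.74 = 57516
Step 3: m_dot = 84.39 / 57516 = 0.001467 kg/s

0.001467 kg/s


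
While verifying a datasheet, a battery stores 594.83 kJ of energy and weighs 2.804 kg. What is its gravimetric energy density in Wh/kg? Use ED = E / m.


Convert: E = 594.83 kJ = 165.23 Wh
ED = E / m = 165.23 / 2.804 = 58.93 Wh/kg

58.93 Wh/kg


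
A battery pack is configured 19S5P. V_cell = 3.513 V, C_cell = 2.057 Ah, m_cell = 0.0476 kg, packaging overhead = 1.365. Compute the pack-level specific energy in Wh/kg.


Step 1: V_pack = 19 * 3.513 = 66.747 V
Step 2: C_pack = 5 * 2.057 = 10.285 Ah
Step 3: E_pack = V_pack * C_pack = 66.747 * 10.285 = 686.49 Wh
Step 4: m_pack = 19 * 5 * 0.0476 * 1.365 = 6.1725 kg
Step 5: ED = E_pack / m_pack = 686.49 / 6.1725 = 111.2 Wh/kg

111.2 Wh/kg


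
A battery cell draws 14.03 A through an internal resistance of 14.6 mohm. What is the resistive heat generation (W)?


Convert: R = 14.6 mohm = 0.0146 ohm
I^2 = 196.84
Q = 196.84 * 0.0146 = 2.874 W

2.874 W


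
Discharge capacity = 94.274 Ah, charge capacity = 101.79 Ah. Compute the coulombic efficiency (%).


Coulombic efficiency = 94.274/101.79 * 100% = 92.62%

92.62%


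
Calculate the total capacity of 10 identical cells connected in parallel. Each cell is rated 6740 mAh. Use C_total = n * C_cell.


Convert: C_cell = 6740 mAh = 6.74 Ah
C_total = 10 * 6.74 = 67.4 Ah

67.4 Ah


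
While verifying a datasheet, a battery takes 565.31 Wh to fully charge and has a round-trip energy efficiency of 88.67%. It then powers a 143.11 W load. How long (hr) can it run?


Step 1: E_discharge = eta/100 * E_charge = 88.67/100 * 565.31 = 501.26 Wh
Step 2: t = E_discharge / P = 501.26 / 143.11 = 3.503 hr

3.503 hr


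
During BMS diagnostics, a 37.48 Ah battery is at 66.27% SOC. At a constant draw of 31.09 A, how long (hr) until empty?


Step 1: remaining = SOC/100 * C_total = 66.27/100 * 37.48 = 24.838 Ah
Step 2: t = remaining / I = 24.838 / 31.09 = 0.7989 hr

0.7989 hr


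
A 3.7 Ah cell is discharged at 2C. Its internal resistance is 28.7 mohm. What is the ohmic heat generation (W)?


Convert: R = 28.7 mohm = 0.0287 ohm
Step 1: I = C_rate * capacity = 2 * 3.7 = 7.4 A
Step 2: Q = I^2 * R = 7.4^2 * 0.0287 = 54.76 * 0.0287 = 1.572 W

1.572 W


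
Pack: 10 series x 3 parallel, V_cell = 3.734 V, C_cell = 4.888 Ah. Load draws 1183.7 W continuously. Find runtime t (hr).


Step 1: E_pack = Ns * V_cell * Np * C_cell = 10 * 3.734 * 3 * 4.888 = 547.55 Wh
Step 2: t = E_pack / P = 547.55 / 1183.7 = 0.4626 hr

0.4626 hr


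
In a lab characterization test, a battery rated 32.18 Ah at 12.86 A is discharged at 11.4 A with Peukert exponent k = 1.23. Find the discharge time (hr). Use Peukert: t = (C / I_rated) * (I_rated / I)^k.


t_rated = C / I_rated = 32.18 / 12.86 = 2.5023 hr
(I_rated/I)^k = (1.1281)^1.23 = 1.1598
t = t_rated * (I_rated/I)^k = 2.5023 * 1.1598 = 2.902 hr

2.902 hr


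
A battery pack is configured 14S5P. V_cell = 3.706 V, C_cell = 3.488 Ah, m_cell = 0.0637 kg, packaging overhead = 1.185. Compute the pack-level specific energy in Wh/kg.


Step 1: V_pack = 14 * 3.706 = 51.884 V
Step 2: C_pack = 5 * 3.488 = 17.44 Ah
Step 3: E_pack = V_pack * C_pack = 51.884 * 17.44 = 904.86 Wh
Step 4: m_pack = 14 * 5 * 0.0637 * 1.185 = 5.2839 kg
Step 5: ED = E_pack / m_pack = 904.86 / 5.2839 = 171.2 Wh/kg

171.2 Wh/kg


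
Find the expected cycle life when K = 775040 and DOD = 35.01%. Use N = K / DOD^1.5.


DOD^1.5 = 207.15
N = K / DOD^1.5 = 775040 / 207.15 = 3741

3741 cycles


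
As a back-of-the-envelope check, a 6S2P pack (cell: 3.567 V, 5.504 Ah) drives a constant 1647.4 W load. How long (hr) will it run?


Step 1: E_pack = Ns * V_cell * Np * C_cell = 6 * 3.567 * 2 * 5.504 = 235.59 Wh
Step 2: t = E_pack / P = 235.59 / 1647.4 = 0.1430 hr

0.1430 hr


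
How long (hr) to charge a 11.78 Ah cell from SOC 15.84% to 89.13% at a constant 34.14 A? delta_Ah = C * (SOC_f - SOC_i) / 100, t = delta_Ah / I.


delta_Ah = 11.78 * (89.13 - 15.84) / 100 = 8.6336 Ah
t = delta_Ah / I = 8.6336 / 34.14 = 0.2529 hr

0.2529 hr


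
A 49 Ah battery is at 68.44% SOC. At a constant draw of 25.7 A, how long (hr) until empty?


Step 1: remaining = SOC/100 * C_total = 68.44/100 * 49 = 33.536 Ah
Step 2: t = remaining / I = 33.536 / 25.7 = 1.305 hr

1.305 hr


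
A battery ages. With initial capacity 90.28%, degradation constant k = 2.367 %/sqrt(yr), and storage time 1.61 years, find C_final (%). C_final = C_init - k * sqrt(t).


Step 1: sqrt(1.61 yr) = 1.2689
Step 2: drop = 2.367 * 1.2689 = 3.0035
Step 3: C_final = 90.28 - 3.0035 = 87.28%

87.28%


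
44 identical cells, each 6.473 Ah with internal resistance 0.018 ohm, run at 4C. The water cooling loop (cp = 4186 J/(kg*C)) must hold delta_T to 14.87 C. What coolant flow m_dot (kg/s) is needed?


Step 1: I = 4 * 6.473 = 25.892 A
Step 2: Q_cell = I^2 * R = 25.892^2 * 0.018 = 12.067 W
Step 3: Q_total = 44 * 12.067 = 530.95 W
Step 4: m_dot = Q_total / (cp * dT) = 530.95 / (4186 * 14.87) = 0.008530 kg/s

0.008530 kg/s


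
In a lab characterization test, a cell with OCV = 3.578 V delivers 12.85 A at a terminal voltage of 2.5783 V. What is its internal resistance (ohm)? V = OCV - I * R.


R = (OCV - V) / I = (3.578 - 2.5783) / 12.85 = 0.07780 ohm

0.07780 ohm


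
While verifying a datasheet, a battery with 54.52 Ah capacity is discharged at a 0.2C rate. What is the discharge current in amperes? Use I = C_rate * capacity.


At 0.2C: I = 0.2 * 54.52 Ah = 10.904 A

10.904 A


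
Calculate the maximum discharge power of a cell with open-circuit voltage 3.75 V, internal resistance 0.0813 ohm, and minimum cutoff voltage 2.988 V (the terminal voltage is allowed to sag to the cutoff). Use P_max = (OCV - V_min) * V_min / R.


dV = OCV - V_min = 0.762 V (so I_max = dV / R)
P_max = dV * V_min / R = 0.762 * 2.988 / 0.0813 = 28.01 W

28.01 W


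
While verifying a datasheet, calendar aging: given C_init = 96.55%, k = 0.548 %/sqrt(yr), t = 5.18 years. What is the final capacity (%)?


Step 1: sqrt(5.18 yr) = 2.276
Step 2: drop = 0.548 * 2.276 = 1.2472
Step 3: C_final = 96.55 - 1.2472 = 95.30%

95.30%


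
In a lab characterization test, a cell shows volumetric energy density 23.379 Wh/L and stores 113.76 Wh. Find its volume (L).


V = E / ED = 113.76 / 23.379 = 4.866 L

4.866 L


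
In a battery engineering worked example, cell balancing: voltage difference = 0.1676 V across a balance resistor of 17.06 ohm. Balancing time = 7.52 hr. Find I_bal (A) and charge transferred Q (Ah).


I_bal = dV / R = 0.1676 / 17.06 = 0.0098242 A
Q = I_bal * t = 0.0098242 * 7.52 = 0.07388 Ah

I=0.0098242 A, Q=0.07388 Ah


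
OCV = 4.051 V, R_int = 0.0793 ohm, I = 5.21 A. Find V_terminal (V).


IR drop = 5.21 * 0.0793 = 0.41315 V
V = 4.051 - 0.41315 = 3.638 V

3.638 V


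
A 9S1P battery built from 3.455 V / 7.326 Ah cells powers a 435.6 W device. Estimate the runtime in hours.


Step 1: E_pack = Ns * V_cell * Np * C_cell = 9 * 3.455 * 1 * 7.326 = 227.8 Wh
Step 2: t = E_pack / P = 227.8 / 435.6 = 0.5230 hr

0.5230 hr


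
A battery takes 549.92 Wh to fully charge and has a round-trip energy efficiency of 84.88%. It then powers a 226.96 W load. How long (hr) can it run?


Step 1: E_discharge = eta/100 * E_charge = 84.88/100 * 549.92 = 466.77 Wh
Step 2: t = E_discharge / P = 466.77 / 226.96 = 2.057 hr

2.057 hr


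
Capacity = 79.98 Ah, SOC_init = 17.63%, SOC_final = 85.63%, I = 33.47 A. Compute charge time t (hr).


Step 1: dSOC = 85.63% - 17.63% = 68%
Step 2: delta_Ah = 79.98 * 68 / 100 = 54.386 Ah
Step 3: t = 54.386 / 33.47 = 1.625 hr

1.625 hr


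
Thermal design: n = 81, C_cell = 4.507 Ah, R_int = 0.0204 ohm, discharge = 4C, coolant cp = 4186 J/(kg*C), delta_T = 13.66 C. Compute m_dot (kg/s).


Step 1: I = 4 * 4.507 = 18.028 A
Step 2: Q_cell = I^2 * R = 18.028^2 * 0.0204 = 6.6302 W
Step 3: Q_total = 81 * 6.6302 = 537.05 W
Step 4: m_dot = Q_total / (cp * dT) = 537.05 / (4186 * 13.66) = 0.009392 kg/s

0.009392 kg/s


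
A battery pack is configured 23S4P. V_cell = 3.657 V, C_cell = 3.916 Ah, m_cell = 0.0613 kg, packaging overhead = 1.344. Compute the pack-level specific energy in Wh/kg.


Step 1: V_pack = 23 * 3.657 = 84.111 V
Step 2: C_pack = 4 * 3.916 = 15.664 Ah
Step 3: E_pack = V_pack * C_pack = 84.111 * 15.664 = 1317.5 Wh
Step 4: m_pack = 23 * 4 * 0.0613 * 1.344 = 7.5796 kg
Step 5: ED = E_pack / m_pack = 1317.5 / 7.5796 = 173.8 Wh/kg

173.8 Wh/kg
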